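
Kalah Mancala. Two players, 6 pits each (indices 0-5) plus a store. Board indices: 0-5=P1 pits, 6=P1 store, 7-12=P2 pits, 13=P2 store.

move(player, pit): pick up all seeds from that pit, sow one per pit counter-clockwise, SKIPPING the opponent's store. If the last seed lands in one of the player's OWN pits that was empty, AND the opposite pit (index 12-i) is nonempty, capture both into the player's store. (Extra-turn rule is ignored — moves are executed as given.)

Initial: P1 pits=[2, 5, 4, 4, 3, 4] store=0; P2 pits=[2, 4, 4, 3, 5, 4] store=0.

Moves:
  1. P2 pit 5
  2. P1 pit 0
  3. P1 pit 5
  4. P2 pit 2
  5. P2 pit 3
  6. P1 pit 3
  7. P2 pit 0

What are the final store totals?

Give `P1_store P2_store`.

Move 1: P2 pit5 -> P1=[3,6,5,4,3,4](0) P2=[2,4,4,3,5,0](1)
Move 2: P1 pit0 -> P1=[0,7,6,5,3,4](0) P2=[2,4,4,3,5,0](1)
Move 3: P1 pit5 -> P1=[0,7,6,5,3,0](1) P2=[3,5,5,3,5,0](1)
Move 4: P2 pit2 -> P1=[1,7,6,5,3,0](1) P2=[3,5,0,4,6,1](2)
Move 5: P2 pit3 -> P1=[2,7,6,5,3,0](1) P2=[3,5,0,0,7,2](3)
Move 6: P1 pit3 -> P1=[2,7,6,0,4,1](2) P2=[4,6,0,0,7,2](3)
Move 7: P2 pit0 -> P1=[2,7,6,0,4,1](2) P2=[0,7,1,1,8,2](3)

Answer: 2 3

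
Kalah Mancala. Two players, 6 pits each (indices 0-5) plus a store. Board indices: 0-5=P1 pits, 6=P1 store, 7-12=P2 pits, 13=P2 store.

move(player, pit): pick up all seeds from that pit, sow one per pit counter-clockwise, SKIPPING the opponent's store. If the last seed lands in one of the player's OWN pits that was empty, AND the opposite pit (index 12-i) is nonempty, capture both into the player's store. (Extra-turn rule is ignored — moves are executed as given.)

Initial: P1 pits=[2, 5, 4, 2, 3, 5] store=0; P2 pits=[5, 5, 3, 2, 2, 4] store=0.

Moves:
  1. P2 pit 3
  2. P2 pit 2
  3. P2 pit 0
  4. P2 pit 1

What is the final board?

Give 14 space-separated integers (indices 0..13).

Move 1: P2 pit3 -> P1=[2,5,4,2,3,5](0) P2=[5,5,3,0,3,5](0)
Move 2: P2 pit2 -> P1=[2,5,4,2,3,5](0) P2=[5,5,0,1,4,6](0)
Move 3: P2 pit0 -> P1=[2,5,4,2,3,5](0) P2=[0,6,1,2,5,7](0)
Move 4: P2 pit1 -> P1=[3,5,4,2,3,5](0) P2=[0,0,2,3,6,8](1)

Answer: 3 5 4 2 3 5 0 0 0 2 3 6 8 1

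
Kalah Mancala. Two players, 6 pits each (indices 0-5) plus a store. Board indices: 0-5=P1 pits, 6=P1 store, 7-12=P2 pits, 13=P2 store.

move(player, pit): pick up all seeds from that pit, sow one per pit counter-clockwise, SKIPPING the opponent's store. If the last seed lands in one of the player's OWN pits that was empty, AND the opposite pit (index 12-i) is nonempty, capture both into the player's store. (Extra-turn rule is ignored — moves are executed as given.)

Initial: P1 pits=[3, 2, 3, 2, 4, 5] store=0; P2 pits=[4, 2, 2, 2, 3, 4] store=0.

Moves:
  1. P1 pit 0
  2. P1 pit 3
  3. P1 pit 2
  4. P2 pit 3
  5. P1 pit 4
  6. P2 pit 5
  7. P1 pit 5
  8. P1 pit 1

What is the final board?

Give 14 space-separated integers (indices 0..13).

Answer: 2 0 2 3 1 0 11 0 4 4 2 5 1 1

Derivation:
Move 1: P1 pit0 -> P1=[0,3,4,3,4,5](0) P2=[4,2,2,2,3,4](0)
Move 2: P1 pit3 -> P1=[0,3,4,0,5,6](1) P2=[4,2,2,2,3,4](0)
Move 3: P1 pit2 -> P1=[0,3,0,1,6,7](2) P2=[4,2,2,2,3,4](0)
Move 4: P2 pit3 -> P1=[0,3,0,1,6,7](2) P2=[4,2,2,0,4,5](0)
Move 5: P1 pit4 -> P1=[0,3,0,1,0,8](3) P2=[5,3,3,1,4,5](0)
Move 6: P2 pit5 -> P1=[1,4,1,2,0,8](3) P2=[5,3,3,1,4,0](1)
Move 7: P1 pit5 -> P1=[2,4,1,2,0,0](4) P2=[6,4,4,2,5,1](1)
Move 8: P1 pit1 -> P1=[2,0,2,3,1,0](11) P2=[0,4,4,2,5,1](1)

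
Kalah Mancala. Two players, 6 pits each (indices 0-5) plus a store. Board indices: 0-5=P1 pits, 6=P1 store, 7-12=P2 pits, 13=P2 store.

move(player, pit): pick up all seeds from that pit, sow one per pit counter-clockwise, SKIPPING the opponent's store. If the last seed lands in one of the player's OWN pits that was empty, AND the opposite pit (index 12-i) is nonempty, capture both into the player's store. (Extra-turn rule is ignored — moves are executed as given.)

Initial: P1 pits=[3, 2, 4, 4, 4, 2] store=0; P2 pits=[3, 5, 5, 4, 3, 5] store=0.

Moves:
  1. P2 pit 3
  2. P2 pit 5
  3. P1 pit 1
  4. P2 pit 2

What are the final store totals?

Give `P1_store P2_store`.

Move 1: P2 pit3 -> P1=[4,2,4,4,4,2](0) P2=[3,5,5,0,4,6](1)
Move 2: P2 pit5 -> P1=[5,3,5,5,5,2](0) P2=[3,5,5,0,4,0](2)
Move 3: P1 pit1 -> P1=[5,0,6,6,6,2](0) P2=[3,5,5,0,4,0](2)
Move 4: P2 pit2 -> P1=[6,0,6,6,6,2](0) P2=[3,5,0,1,5,1](3)

Answer: 0 3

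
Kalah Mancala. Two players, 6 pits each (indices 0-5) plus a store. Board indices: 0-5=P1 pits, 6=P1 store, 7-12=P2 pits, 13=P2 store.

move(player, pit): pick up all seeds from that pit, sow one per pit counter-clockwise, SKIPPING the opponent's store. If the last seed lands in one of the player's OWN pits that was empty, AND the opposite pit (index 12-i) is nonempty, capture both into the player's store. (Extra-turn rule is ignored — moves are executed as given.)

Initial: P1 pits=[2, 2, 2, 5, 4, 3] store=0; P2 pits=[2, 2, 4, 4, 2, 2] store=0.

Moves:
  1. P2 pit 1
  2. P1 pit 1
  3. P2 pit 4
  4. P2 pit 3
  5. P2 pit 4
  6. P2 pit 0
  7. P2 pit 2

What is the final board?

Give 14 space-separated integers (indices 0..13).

Answer: 4 2 3 6 4 3 0 0 1 0 1 1 6 3

Derivation:
Move 1: P2 pit1 -> P1=[2,2,2,5,4,3](0) P2=[2,0,5,5,2,2](0)
Move 2: P1 pit1 -> P1=[2,0,3,6,4,3](0) P2=[2,0,5,5,2,2](0)
Move 3: P2 pit4 -> P1=[2,0,3,6,4,3](0) P2=[2,0,5,5,0,3](1)
Move 4: P2 pit3 -> P1=[3,1,3,6,4,3](0) P2=[2,0,5,0,1,4](2)
Move 5: P2 pit4 -> P1=[3,1,3,6,4,3](0) P2=[2,0,5,0,0,5](2)
Move 6: P2 pit0 -> P1=[3,1,3,6,4,3](0) P2=[0,1,6,0,0,5](2)
Move 7: P2 pit2 -> P1=[4,2,3,6,4,3](0) P2=[0,1,0,1,1,6](3)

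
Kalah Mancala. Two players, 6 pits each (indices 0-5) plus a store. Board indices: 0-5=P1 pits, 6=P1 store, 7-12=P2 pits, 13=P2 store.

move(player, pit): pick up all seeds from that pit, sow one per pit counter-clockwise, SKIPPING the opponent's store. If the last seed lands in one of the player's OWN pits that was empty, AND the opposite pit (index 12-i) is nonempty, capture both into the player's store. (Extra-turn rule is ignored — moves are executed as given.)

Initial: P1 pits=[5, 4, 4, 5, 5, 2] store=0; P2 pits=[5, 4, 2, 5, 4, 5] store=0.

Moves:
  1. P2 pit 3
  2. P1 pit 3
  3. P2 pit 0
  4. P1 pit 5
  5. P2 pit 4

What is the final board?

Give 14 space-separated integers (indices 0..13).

Move 1: P2 pit3 -> P1=[6,5,4,5,5,2](0) P2=[5,4,2,0,5,6](1)
Move 2: P1 pit3 -> P1=[6,5,4,0,6,3](1) P2=[6,5,2,0,5,6](1)
Move 3: P2 pit0 -> P1=[6,5,4,0,6,3](1) P2=[0,6,3,1,6,7](2)
Move 4: P1 pit5 -> P1=[6,5,4,0,6,0](2) P2=[1,7,3,1,6,7](2)
Move 5: P2 pit4 -> P1=[7,6,5,1,6,0](2) P2=[1,7,3,1,0,8](3)

Answer: 7 6 5 1 6 0 2 1 7 3 1 0 8 3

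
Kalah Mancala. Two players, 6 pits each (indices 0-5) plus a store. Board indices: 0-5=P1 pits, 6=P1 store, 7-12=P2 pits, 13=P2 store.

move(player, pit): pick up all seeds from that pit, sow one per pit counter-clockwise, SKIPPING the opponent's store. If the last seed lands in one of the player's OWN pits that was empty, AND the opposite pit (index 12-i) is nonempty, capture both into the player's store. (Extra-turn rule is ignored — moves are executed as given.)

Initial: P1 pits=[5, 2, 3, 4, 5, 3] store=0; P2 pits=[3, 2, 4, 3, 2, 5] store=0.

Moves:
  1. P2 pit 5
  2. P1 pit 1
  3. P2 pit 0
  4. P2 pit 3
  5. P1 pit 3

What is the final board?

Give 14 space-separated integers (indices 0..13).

Answer: 7 0 5 0 7 4 1 1 4 6 0 3 1 2

Derivation:
Move 1: P2 pit5 -> P1=[6,3,4,5,5,3](0) P2=[3,2,4,3,2,0](1)
Move 2: P1 pit1 -> P1=[6,0,5,6,6,3](0) P2=[3,2,4,3,2,0](1)
Move 3: P2 pit0 -> P1=[6,0,5,6,6,3](0) P2=[0,3,5,4,2,0](1)
Move 4: P2 pit3 -> P1=[7,0,5,6,6,3](0) P2=[0,3,5,0,3,1](2)
Move 5: P1 pit3 -> P1=[7,0,5,0,7,4](1) P2=[1,4,6,0,3,1](2)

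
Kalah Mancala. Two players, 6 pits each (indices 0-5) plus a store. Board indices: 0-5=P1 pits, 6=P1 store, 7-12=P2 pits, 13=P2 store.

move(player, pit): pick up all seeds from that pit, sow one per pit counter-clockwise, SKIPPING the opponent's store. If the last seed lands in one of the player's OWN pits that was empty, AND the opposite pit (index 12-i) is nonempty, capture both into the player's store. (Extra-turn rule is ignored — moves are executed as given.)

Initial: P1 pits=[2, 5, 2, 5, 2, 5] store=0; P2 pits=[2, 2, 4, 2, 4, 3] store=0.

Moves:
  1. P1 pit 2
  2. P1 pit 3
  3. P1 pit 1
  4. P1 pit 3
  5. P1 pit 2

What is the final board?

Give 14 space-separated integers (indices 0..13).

Move 1: P1 pit2 -> P1=[2,5,0,6,3,5](0) P2=[2,2,4,2,4,3](0)
Move 2: P1 pit3 -> P1=[2,5,0,0,4,6](1) P2=[3,3,5,2,4,3](0)
Move 3: P1 pit1 -> P1=[2,0,1,1,5,7](2) P2=[3,3,5,2,4,3](0)
Move 4: P1 pit3 -> P1=[2,0,1,0,6,7](2) P2=[3,3,5,2,4,3](0)
Move 5: P1 pit2 -> P1=[2,0,0,0,6,7](8) P2=[3,3,0,2,4,3](0)

Answer: 2 0 0 0 6 7 8 3 3 0 2 4 3 0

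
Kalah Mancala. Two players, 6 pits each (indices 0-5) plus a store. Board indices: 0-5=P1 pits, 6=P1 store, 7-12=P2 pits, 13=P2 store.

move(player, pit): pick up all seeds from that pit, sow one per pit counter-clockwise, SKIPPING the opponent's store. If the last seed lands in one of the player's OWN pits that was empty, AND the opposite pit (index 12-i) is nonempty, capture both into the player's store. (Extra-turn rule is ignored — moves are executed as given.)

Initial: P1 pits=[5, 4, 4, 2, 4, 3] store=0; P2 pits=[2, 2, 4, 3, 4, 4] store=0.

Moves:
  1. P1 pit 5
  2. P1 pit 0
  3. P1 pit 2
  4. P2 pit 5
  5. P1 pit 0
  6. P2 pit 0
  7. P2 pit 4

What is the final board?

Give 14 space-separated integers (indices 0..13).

Answer: 1 8 1 4 6 1 6 0 4 4 3 0 1 2

Derivation:
Move 1: P1 pit5 -> P1=[5,4,4,2,4,0](1) P2=[3,3,4,3,4,4](0)
Move 2: P1 pit0 -> P1=[0,5,5,3,5,0](5) P2=[0,3,4,3,4,4](0)
Move 3: P1 pit2 -> P1=[0,5,0,4,6,1](6) P2=[1,3,4,3,4,4](0)
Move 4: P2 pit5 -> P1=[1,6,1,4,6,1](6) P2=[1,3,4,3,4,0](1)
Move 5: P1 pit0 -> P1=[0,7,1,4,6,1](6) P2=[1,3,4,3,4,0](1)
Move 6: P2 pit0 -> P1=[0,7,1,4,6,1](6) P2=[0,4,4,3,4,0](1)
Move 7: P2 pit4 -> P1=[1,8,1,4,6,1](6) P2=[0,4,4,3,0,1](2)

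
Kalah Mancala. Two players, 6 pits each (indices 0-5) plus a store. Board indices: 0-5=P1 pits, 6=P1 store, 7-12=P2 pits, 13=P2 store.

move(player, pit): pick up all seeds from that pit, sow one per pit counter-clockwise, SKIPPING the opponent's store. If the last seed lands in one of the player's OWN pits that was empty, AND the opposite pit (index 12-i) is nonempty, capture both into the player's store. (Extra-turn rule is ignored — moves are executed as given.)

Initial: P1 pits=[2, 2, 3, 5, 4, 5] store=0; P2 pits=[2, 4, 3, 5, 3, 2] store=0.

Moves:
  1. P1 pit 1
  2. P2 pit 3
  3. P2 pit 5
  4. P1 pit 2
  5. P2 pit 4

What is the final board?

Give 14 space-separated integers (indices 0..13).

Answer: 5 3 0 7 5 6 1 2 4 3 0 0 1 3

Derivation:
Move 1: P1 pit1 -> P1=[2,0,4,6,4,5](0) P2=[2,4,3,5,3,2](0)
Move 2: P2 pit3 -> P1=[3,1,4,6,4,5](0) P2=[2,4,3,0,4,3](1)
Move 3: P2 pit5 -> P1=[4,2,4,6,4,5](0) P2=[2,4,3,0,4,0](2)
Move 4: P1 pit2 -> P1=[4,2,0,7,5,6](1) P2=[2,4,3,0,4,0](2)
Move 5: P2 pit4 -> P1=[5,3,0,7,5,6](1) P2=[2,4,3,0,0,1](3)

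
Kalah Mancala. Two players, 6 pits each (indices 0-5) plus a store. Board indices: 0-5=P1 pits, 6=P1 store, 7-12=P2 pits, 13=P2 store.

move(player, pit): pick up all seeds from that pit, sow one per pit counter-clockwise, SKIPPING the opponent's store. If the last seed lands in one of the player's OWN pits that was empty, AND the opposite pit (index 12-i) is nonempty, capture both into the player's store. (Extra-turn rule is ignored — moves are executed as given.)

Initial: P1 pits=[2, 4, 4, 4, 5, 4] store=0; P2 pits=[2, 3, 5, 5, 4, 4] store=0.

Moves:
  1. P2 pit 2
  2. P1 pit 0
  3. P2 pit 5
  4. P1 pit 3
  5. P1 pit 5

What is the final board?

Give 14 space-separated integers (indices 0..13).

Answer: 1 6 6 0 6 0 2 4 5 2 7 5 0 2

Derivation:
Move 1: P2 pit2 -> P1=[3,4,4,4,5,4](0) P2=[2,3,0,6,5,5](1)
Move 2: P1 pit0 -> P1=[0,5,5,5,5,4](0) P2=[2,3,0,6,5,5](1)
Move 3: P2 pit5 -> P1=[1,6,6,6,5,4](0) P2=[2,3,0,6,5,0](2)
Move 4: P1 pit3 -> P1=[1,6,6,0,6,5](1) P2=[3,4,1,6,5,0](2)
Move 5: P1 pit5 -> P1=[1,6,6,0,6,0](2) P2=[4,5,2,7,5,0](2)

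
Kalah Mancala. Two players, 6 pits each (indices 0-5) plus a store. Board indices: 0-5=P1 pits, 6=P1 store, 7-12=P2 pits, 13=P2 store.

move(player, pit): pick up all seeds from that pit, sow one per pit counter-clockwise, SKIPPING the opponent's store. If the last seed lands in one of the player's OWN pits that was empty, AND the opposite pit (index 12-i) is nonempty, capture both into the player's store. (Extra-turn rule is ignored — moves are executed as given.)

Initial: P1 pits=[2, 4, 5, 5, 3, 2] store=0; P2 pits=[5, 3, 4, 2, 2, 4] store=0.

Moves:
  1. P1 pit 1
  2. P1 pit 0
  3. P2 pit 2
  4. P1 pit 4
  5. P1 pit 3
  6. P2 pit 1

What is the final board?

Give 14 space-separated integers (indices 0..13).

Move 1: P1 pit1 -> P1=[2,0,6,6,4,3](0) P2=[5,3,4,2,2,4](0)
Move 2: P1 pit0 -> P1=[0,1,7,6,4,3](0) P2=[5,3,4,2,2,4](0)
Move 3: P2 pit2 -> P1=[0,1,7,6,4,3](0) P2=[5,3,0,3,3,5](1)
Move 4: P1 pit4 -> P1=[0,1,7,6,0,4](1) P2=[6,4,0,3,3,5](1)
Move 5: P1 pit3 -> P1=[0,1,7,0,1,5](2) P2=[7,5,1,3,3,5](1)
Move 6: P2 pit1 -> P1=[0,1,7,0,1,5](2) P2=[7,0,2,4,4,6](2)

Answer: 0 1 7 0 1 5 2 7 0 2 4 4 6 2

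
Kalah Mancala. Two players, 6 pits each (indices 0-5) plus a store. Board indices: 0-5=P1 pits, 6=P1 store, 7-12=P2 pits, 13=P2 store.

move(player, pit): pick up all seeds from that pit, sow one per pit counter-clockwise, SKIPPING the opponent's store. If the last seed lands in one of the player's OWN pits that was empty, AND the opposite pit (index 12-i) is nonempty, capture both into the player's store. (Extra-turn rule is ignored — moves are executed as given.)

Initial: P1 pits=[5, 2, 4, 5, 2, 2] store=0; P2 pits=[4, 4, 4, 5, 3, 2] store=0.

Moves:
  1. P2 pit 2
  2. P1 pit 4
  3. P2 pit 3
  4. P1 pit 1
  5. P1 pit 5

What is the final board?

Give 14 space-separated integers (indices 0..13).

Answer: 6 0 6 6 0 0 7 5 1 0 0 5 4 2

Derivation:
Move 1: P2 pit2 -> P1=[5,2,4,5,2,2](0) P2=[4,4,0,6,4,3](1)
Move 2: P1 pit4 -> P1=[5,2,4,5,0,3](1) P2=[4,4,0,6,4,3](1)
Move 3: P2 pit3 -> P1=[6,3,5,5,0,3](1) P2=[4,4,0,0,5,4](2)
Move 4: P1 pit1 -> P1=[6,0,6,6,0,3](6) P2=[4,0,0,0,5,4](2)
Move 5: P1 pit5 -> P1=[6,0,6,6,0,0](7) P2=[5,1,0,0,5,4](2)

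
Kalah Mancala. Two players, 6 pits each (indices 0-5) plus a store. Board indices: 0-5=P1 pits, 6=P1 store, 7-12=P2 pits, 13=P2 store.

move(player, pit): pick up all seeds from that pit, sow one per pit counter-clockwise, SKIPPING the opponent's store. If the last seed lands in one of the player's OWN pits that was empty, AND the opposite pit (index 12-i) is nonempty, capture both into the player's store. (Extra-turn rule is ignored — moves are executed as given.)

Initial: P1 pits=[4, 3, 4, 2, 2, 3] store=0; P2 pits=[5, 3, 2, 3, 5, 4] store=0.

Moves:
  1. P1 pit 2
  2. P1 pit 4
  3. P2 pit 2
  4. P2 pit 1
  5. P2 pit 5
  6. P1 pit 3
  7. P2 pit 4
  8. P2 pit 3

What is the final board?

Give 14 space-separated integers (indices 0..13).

Move 1: P1 pit2 -> P1=[4,3,0,3,3,4](1) P2=[5,3,2,3,5,4](0)
Move 2: P1 pit4 -> P1=[4,3,0,3,0,5](2) P2=[6,3,2,3,5,4](0)
Move 3: P2 pit2 -> P1=[4,3,0,3,0,5](2) P2=[6,3,0,4,6,4](0)
Move 4: P2 pit1 -> P1=[4,3,0,3,0,5](2) P2=[6,0,1,5,7,4](0)
Move 5: P2 pit5 -> P1=[5,4,1,3,0,5](2) P2=[6,0,1,5,7,0](1)
Move 6: P1 pit3 -> P1=[5,4,1,0,1,6](3) P2=[6,0,1,5,7,0](1)
Move 7: P2 pit4 -> P1=[6,5,2,1,2,6](3) P2=[6,0,1,5,0,1](2)
Move 8: P2 pit3 -> P1=[7,6,2,1,2,6](3) P2=[6,0,1,0,1,2](3)

Answer: 7 6 2 1 2 6 3 6 0 1 0 1 2 3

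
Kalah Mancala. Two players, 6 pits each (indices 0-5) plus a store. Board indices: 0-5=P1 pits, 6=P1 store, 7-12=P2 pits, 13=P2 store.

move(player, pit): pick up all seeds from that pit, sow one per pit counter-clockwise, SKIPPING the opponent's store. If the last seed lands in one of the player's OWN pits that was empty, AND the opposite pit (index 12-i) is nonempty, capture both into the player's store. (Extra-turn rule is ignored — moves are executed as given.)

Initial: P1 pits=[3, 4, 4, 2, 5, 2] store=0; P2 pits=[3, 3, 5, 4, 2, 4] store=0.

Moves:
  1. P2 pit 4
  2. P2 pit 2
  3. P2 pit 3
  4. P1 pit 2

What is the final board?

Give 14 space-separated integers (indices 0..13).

Move 1: P2 pit4 -> P1=[3,4,4,2,5,2](0) P2=[3,3,5,4,0,5](1)
Move 2: P2 pit2 -> P1=[4,4,4,2,5,2](0) P2=[3,3,0,5,1,6](2)
Move 3: P2 pit3 -> P1=[5,5,4,2,5,2](0) P2=[3,3,0,0,2,7](3)
Move 4: P1 pit2 -> P1=[5,5,0,3,6,3](1) P2=[3,3,0,0,2,7](3)

Answer: 5 5 0 3 6 3 1 3 3 0 0 2 7 3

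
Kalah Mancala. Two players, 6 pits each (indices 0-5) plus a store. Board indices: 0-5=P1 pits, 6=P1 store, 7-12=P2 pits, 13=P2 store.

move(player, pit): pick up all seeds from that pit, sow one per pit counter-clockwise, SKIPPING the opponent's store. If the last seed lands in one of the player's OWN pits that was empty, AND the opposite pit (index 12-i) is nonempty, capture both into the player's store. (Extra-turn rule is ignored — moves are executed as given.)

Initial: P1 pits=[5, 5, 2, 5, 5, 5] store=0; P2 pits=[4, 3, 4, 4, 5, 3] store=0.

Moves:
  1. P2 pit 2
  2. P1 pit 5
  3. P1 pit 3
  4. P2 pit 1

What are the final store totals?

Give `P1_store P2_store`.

Answer: 2 2

Derivation:
Move 1: P2 pit2 -> P1=[5,5,2,5,5,5](0) P2=[4,3,0,5,6,4](1)
Move 2: P1 pit5 -> P1=[5,5,2,5,5,0](1) P2=[5,4,1,6,6,4](1)
Move 3: P1 pit3 -> P1=[5,5,2,0,6,1](2) P2=[6,5,1,6,6,4](1)
Move 4: P2 pit1 -> P1=[5,5,2,0,6,1](2) P2=[6,0,2,7,7,5](2)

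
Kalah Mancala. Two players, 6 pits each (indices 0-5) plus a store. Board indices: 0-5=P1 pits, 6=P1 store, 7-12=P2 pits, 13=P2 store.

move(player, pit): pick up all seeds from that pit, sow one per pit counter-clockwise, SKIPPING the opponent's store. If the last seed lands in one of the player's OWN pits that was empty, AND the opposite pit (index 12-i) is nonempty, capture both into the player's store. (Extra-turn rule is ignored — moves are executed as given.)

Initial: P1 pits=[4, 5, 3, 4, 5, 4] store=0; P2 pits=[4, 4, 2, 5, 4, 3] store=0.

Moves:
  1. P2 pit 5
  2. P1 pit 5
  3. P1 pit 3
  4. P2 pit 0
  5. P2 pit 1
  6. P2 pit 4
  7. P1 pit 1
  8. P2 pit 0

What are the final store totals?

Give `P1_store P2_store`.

Move 1: P2 pit5 -> P1=[5,6,3,4,5,4](0) P2=[4,4,2,5,4,0](1)
Move 2: P1 pit5 -> P1=[5,6,3,4,5,0](1) P2=[5,5,3,5,4,0](1)
Move 3: P1 pit3 -> P1=[5,6,3,0,6,1](2) P2=[6,5,3,5,4,0](1)
Move 4: P2 pit0 -> P1=[5,6,3,0,6,1](2) P2=[0,6,4,6,5,1](2)
Move 5: P2 pit1 -> P1=[6,6,3,0,6,1](2) P2=[0,0,5,7,6,2](3)
Move 6: P2 pit4 -> P1=[7,7,4,1,6,1](2) P2=[0,0,5,7,0,3](4)
Move 7: P1 pit1 -> P1=[7,0,5,2,7,2](3) P2=[1,1,5,7,0,3](4)
Move 8: P2 pit0 -> P1=[7,0,5,2,7,2](3) P2=[0,2,5,7,0,3](4)

Answer: 3 4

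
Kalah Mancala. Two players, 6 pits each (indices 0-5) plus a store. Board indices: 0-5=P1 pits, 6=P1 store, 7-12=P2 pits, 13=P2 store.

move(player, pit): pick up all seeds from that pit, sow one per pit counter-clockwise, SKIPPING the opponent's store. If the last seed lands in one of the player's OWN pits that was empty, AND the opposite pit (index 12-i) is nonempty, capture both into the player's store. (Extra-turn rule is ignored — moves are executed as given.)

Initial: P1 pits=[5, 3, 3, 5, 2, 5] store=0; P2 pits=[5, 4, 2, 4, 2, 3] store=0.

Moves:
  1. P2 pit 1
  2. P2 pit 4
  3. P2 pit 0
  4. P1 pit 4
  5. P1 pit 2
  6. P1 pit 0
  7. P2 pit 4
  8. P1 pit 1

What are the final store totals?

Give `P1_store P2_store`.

Answer: 2 1

Derivation:
Move 1: P2 pit1 -> P1=[5,3,3,5,2,5](0) P2=[5,0,3,5,3,4](0)
Move 2: P2 pit4 -> P1=[6,3,3,5,2,5](0) P2=[5,0,3,5,0,5](1)
Move 3: P2 pit0 -> P1=[6,3,3,5,2,5](0) P2=[0,1,4,6,1,6](1)
Move 4: P1 pit4 -> P1=[6,3,3,5,0,6](1) P2=[0,1,4,6,1,6](1)
Move 5: P1 pit2 -> P1=[6,3,0,6,1,7](1) P2=[0,1,4,6,1,6](1)
Move 6: P1 pit0 -> P1=[0,4,1,7,2,8](2) P2=[0,1,4,6,1,6](1)
Move 7: P2 pit4 -> P1=[0,4,1,7,2,8](2) P2=[0,1,4,6,0,7](1)
Move 8: P1 pit1 -> P1=[0,0,2,8,3,9](2) P2=[0,1,4,6,0,7](1)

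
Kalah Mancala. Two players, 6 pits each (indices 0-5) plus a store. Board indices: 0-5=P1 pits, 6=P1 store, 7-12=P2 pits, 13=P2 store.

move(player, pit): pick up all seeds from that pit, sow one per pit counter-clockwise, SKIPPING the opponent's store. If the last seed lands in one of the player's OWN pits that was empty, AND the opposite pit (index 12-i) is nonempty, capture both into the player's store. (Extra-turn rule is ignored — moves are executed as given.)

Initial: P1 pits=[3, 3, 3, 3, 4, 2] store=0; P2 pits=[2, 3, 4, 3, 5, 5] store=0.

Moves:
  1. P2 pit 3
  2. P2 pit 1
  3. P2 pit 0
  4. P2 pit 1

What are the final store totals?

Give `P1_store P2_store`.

Move 1: P2 pit3 -> P1=[3,3,3,3,4,2](0) P2=[2,3,4,0,6,6](1)
Move 2: P2 pit1 -> P1=[3,3,3,3,4,2](0) P2=[2,0,5,1,7,6](1)
Move 3: P2 pit0 -> P1=[3,3,3,3,4,2](0) P2=[0,1,6,1,7,6](1)
Move 4: P2 pit1 -> P1=[3,3,3,3,4,2](0) P2=[0,0,7,1,7,6](1)

Answer: 0 1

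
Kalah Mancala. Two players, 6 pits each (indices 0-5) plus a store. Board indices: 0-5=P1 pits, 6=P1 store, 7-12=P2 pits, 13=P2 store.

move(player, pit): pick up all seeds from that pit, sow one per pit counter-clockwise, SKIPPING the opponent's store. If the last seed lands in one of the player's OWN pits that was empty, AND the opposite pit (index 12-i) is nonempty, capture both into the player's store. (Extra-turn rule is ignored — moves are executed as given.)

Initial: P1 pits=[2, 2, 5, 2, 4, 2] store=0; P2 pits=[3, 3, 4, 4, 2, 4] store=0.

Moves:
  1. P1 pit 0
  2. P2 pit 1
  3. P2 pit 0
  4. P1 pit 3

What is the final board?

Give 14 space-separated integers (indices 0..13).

Answer: 0 3 6 0 5 3 0 0 1 6 6 3 4 0

Derivation:
Move 1: P1 pit0 -> P1=[0,3,6,2,4,2](0) P2=[3,3,4,4,2,4](0)
Move 2: P2 pit1 -> P1=[0,3,6,2,4,2](0) P2=[3,0,5,5,3,4](0)
Move 3: P2 pit0 -> P1=[0,3,6,2,4,2](0) P2=[0,1,6,6,3,4](0)
Move 4: P1 pit3 -> P1=[0,3,6,0,5,3](0) P2=[0,1,6,6,3,4](0)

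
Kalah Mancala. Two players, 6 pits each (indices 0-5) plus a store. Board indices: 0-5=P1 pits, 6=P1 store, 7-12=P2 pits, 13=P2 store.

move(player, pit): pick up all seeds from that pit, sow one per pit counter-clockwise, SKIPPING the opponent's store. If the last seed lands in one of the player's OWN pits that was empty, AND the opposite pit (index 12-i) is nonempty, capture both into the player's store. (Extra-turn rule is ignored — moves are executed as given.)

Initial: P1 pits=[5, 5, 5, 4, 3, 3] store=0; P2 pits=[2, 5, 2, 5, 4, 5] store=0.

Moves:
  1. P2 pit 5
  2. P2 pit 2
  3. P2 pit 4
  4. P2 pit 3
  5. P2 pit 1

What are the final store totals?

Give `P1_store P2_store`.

Answer: 0 4

Derivation:
Move 1: P2 pit5 -> P1=[6,6,6,5,3,3](0) P2=[2,5,2,5,4,0](1)
Move 2: P2 pit2 -> P1=[6,6,6,5,3,3](0) P2=[2,5,0,6,5,0](1)
Move 3: P2 pit4 -> P1=[7,7,7,5,3,3](0) P2=[2,5,0,6,0,1](2)
Move 4: P2 pit3 -> P1=[8,8,8,5,3,3](0) P2=[2,5,0,0,1,2](3)
Move 5: P2 pit1 -> P1=[8,8,8,5,3,3](0) P2=[2,0,1,1,2,3](4)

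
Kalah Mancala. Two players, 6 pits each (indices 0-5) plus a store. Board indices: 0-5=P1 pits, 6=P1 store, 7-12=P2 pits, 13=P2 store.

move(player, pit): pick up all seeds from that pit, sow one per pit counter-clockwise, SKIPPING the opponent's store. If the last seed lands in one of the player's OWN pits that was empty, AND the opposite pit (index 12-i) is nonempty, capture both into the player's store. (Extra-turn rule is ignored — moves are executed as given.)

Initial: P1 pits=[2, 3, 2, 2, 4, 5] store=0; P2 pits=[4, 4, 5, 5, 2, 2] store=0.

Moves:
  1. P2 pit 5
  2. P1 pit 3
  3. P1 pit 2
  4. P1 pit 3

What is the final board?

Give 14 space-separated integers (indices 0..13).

Move 1: P2 pit5 -> P1=[3,3,2,2,4,5](0) P2=[4,4,5,5,2,0](1)
Move 2: P1 pit3 -> P1=[3,3,2,0,5,6](0) P2=[4,4,5,5,2,0](1)
Move 3: P1 pit2 -> P1=[3,3,0,1,6,6](0) P2=[4,4,5,5,2,0](1)
Move 4: P1 pit3 -> P1=[3,3,0,0,7,6](0) P2=[4,4,5,5,2,0](1)

Answer: 3 3 0 0 7 6 0 4 4 5 5 2 0 1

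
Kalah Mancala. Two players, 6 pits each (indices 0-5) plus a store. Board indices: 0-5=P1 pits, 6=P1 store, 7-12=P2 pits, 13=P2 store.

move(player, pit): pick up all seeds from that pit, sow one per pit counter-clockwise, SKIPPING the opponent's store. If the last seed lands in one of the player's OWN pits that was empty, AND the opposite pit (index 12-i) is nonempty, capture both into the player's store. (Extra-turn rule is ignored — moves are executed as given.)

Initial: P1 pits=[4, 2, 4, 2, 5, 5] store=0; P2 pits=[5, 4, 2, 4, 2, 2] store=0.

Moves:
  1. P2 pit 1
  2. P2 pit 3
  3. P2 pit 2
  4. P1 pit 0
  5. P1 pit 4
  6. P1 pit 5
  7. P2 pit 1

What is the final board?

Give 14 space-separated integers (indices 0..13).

Move 1: P2 pit1 -> P1=[4,2,4,2,5,5](0) P2=[5,0,3,5,3,3](0)
Move 2: P2 pit3 -> P1=[5,3,4,2,5,5](0) P2=[5,0,3,0,4,4](1)
Move 3: P2 pit2 -> P1=[5,3,4,2,5,5](0) P2=[5,0,0,1,5,5](1)
Move 4: P1 pit0 -> P1=[0,4,5,3,6,6](0) P2=[5,0,0,1,5,5](1)
Move 5: P1 pit4 -> P1=[0,4,5,3,0,7](1) P2=[6,1,1,2,5,5](1)
Move 6: P1 pit5 -> P1=[0,4,5,3,0,0](2) P2=[7,2,2,3,6,6](1)
Move 7: P2 pit1 -> P1=[0,4,5,3,0,0](2) P2=[7,0,3,4,6,6](1)

Answer: 0 4 5 3 0 0 2 7 0 3 4 6 6 1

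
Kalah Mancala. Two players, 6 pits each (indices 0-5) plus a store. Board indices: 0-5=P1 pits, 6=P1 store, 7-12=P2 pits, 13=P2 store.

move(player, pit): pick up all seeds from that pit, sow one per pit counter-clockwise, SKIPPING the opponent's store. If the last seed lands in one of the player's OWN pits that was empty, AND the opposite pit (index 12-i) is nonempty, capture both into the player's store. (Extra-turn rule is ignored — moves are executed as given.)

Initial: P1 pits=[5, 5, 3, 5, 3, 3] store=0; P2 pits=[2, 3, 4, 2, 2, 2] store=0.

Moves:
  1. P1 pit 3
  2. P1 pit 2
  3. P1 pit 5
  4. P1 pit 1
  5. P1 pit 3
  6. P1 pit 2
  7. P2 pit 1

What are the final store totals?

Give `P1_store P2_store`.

Move 1: P1 pit3 -> P1=[5,5,3,0,4,4](1) P2=[3,4,4,2,2,2](0)
Move 2: P1 pit2 -> P1=[5,5,0,1,5,5](1) P2=[3,4,4,2,2,2](0)
Move 3: P1 pit5 -> P1=[5,5,0,1,5,0](2) P2=[4,5,5,3,2,2](0)
Move 4: P1 pit1 -> P1=[5,0,1,2,6,1](3) P2=[4,5,5,3,2,2](0)
Move 5: P1 pit3 -> P1=[5,0,1,0,7,2](3) P2=[4,5,5,3,2,2](0)
Move 6: P1 pit2 -> P1=[5,0,0,0,7,2](9) P2=[4,5,0,3,2,2](0)
Move 7: P2 pit1 -> P1=[5,0,0,0,7,2](9) P2=[4,0,1,4,3,3](1)

Answer: 9 1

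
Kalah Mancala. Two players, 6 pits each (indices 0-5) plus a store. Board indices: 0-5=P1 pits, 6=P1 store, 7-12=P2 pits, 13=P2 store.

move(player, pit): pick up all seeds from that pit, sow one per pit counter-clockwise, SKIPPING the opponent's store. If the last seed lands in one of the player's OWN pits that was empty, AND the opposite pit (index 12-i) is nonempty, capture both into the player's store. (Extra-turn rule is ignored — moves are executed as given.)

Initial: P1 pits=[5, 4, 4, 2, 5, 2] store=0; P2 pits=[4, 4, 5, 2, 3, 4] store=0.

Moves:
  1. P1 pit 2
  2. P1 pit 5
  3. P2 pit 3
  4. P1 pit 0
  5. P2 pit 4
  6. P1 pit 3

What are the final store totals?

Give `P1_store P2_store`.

Answer: 9 1

Derivation:
Move 1: P1 pit2 -> P1=[5,4,0,3,6,3](1) P2=[4,4,5,2,3,4](0)
Move 2: P1 pit5 -> P1=[5,4,0,3,6,0](2) P2=[5,5,5,2,3,4](0)
Move 3: P2 pit3 -> P1=[5,4,0,3,6,0](2) P2=[5,5,5,0,4,5](0)
Move 4: P1 pit0 -> P1=[0,5,1,4,7,0](8) P2=[0,5,5,0,4,5](0)
Move 5: P2 pit4 -> P1=[1,6,1,4,7,0](8) P2=[0,5,5,0,0,6](1)
Move 6: P1 pit3 -> P1=[1,6,1,0,8,1](9) P2=[1,5,5,0,0,6](1)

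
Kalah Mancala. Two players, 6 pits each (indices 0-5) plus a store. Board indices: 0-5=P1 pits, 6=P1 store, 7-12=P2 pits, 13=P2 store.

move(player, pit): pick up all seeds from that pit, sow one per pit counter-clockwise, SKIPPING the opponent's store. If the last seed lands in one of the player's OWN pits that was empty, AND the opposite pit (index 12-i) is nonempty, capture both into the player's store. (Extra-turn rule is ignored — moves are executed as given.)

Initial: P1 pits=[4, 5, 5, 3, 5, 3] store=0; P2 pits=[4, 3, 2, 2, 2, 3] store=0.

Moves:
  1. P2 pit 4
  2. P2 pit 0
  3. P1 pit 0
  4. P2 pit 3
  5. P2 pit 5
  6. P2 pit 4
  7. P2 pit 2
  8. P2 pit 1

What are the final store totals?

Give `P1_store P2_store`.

Move 1: P2 pit4 -> P1=[4,5,5,3,5,3](0) P2=[4,3,2,2,0,4](1)
Move 2: P2 pit0 -> P1=[4,0,5,3,5,3](0) P2=[0,4,3,3,0,4](7)
Move 3: P1 pit0 -> P1=[0,1,6,4,6,3](0) P2=[0,4,3,3,0,4](7)
Move 4: P2 pit3 -> P1=[0,1,6,4,6,3](0) P2=[0,4,3,0,1,5](8)
Move 5: P2 pit5 -> P1=[1,2,7,5,6,3](0) P2=[0,4,3,0,1,0](9)
Move 6: P2 pit4 -> P1=[0,2,7,5,6,3](0) P2=[0,4,3,0,0,0](11)
Move 7: P2 pit2 -> P1=[0,2,7,5,6,3](0) P2=[0,4,0,1,1,1](11)
Move 8: P2 pit1 -> P1=[0,2,7,5,6,3](0) P2=[0,0,1,2,2,2](11)

Answer: 0 11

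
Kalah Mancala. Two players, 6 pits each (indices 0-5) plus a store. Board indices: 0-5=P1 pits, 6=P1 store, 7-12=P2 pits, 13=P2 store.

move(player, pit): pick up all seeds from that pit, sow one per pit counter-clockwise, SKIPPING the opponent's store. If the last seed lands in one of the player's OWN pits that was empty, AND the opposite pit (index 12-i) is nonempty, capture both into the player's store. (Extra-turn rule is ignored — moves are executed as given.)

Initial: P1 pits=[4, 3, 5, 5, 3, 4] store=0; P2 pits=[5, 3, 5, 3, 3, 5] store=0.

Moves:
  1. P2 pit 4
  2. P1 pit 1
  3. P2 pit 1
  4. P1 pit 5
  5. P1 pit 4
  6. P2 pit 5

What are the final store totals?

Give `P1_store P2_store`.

Move 1: P2 pit4 -> P1=[5,3,5,5,3,4](0) P2=[5,3,5,3,0,6](1)
Move 2: P1 pit1 -> P1=[5,0,6,6,4,4](0) P2=[5,3,5,3,0,6](1)
Move 3: P2 pit1 -> P1=[5,0,6,6,4,4](0) P2=[5,0,6,4,1,6](1)
Move 4: P1 pit5 -> P1=[5,0,6,6,4,0](1) P2=[6,1,7,4,1,6](1)
Move 5: P1 pit4 -> P1=[5,0,6,6,0,1](2) P2=[7,2,7,4,1,6](1)
Move 6: P2 pit5 -> P1=[6,1,7,7,1,1](2) P2=[7,2,7,4,1,0](2)

Answer: 2 2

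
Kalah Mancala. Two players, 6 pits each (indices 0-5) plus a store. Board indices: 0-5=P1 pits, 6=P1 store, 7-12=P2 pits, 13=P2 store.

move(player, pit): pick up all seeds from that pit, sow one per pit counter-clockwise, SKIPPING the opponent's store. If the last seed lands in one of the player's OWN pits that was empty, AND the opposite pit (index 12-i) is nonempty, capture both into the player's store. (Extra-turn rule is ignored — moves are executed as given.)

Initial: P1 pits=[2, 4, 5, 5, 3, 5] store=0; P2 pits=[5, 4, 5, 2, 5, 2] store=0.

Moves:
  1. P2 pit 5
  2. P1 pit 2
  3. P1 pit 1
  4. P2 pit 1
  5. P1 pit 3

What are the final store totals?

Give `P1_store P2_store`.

Move 1: P2 pit5 -> P1=[3,4,5,5,3,5](0) P2=[5,4,5,2,5,0](1)
Move 2: P1 pit2 -> P1=[3,4,0,6,4,6](1) P2=[6,4,5,2,5,0](1)
Move 3: P1 pit1 -> P1=[3,0,1,7,5,7](1) P2=[6,4,5,2,5,0](1)
Move 4: P2 pit1 -> P1=[0,0,1,7,5,7](1) P2=[6,0,6,3,6,0](5)
Move 5: P1 pit3 -> P1=[0,0,1,0,6,8](2) P2=[7,1,7,4,6,0](5)

Answer: 2 5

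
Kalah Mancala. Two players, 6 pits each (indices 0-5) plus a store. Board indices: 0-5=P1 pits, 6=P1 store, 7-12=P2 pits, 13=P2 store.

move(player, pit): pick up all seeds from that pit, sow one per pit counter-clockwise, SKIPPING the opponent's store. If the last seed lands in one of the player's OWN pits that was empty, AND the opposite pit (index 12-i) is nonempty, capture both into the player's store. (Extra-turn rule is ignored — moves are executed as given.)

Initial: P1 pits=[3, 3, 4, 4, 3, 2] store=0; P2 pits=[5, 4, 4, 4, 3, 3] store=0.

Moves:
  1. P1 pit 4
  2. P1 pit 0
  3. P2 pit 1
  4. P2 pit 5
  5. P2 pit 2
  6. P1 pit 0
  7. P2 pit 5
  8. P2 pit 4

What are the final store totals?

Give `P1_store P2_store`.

Answer: 1 4

Derivation:
Move 1: P1 pit4 -> P1=[3,3,4,4,0,3](1) P2=[6,4,4,4,3,3](0)
Move 2: P1 pit0 -> P1=[0,4,5,5,0,3](1) P2=[6,4,4,4,3,3](0)
Move 3: P2 pit1 -> P1=[0,4,5,5,0,3](1) P2=[6,0,5,5,4,4](0)
Move 4: P2 pit5 -> P1=[1,5,6,5,0,3](1) P2=[6,0,5,5,4,0](1)
Move 5: P2 pit2 -> P1=[2,5,6,5,0,3](1) P2=[6,0,0,6,5,1](2)
Move 6: P1 pit0 -> P1=[0,6,7,5,0,3](1) P2=[6,0,0,6,5,1](2)
Move 7: P2 pit5 -> P1=[0,6,7,5,0,3](1) P2=[6,0,0,6,5,0](3)
Move 8: P2 pit4 -> P1=[1,7,8,5,0,3](1) P2=[6,0,0,6,0,1](4)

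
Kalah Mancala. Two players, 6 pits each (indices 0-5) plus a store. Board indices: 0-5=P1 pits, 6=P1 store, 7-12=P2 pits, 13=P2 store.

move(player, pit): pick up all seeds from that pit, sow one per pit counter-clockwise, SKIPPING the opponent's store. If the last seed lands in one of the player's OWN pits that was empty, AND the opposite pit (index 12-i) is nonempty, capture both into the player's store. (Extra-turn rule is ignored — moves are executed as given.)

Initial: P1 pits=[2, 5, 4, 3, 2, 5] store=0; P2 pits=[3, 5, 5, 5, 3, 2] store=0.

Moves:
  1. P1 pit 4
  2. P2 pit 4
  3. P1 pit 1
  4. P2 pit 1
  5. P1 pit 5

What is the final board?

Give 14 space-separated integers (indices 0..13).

Move 1: P1 pit4 -> P1=[2,5,4,3,0,6](1) P2=[3,5,5,5,3,2](0)
Move 2: P2 pit4 -> P1=[3,5,4,3,0,6](1) P2=[3,5,5,5,0,3](1)
Move 3: P1 pit1 -> P1=[3,0,5,4,1,7](2) P2=[3,5,5,5,0,3](1)
Move 4: P2 pit1 -> P1=[3,0,5,4,1,7](2) P2=[3,0,6,6,1,4](2)
Move 5: P1 pit5 -> P1=[3,0,5,4,1,0](3) P2=[4,1,7,7,2,5](2)

Answer: 3 0 5 4 1 0 3 4 1 7 7 2 5 2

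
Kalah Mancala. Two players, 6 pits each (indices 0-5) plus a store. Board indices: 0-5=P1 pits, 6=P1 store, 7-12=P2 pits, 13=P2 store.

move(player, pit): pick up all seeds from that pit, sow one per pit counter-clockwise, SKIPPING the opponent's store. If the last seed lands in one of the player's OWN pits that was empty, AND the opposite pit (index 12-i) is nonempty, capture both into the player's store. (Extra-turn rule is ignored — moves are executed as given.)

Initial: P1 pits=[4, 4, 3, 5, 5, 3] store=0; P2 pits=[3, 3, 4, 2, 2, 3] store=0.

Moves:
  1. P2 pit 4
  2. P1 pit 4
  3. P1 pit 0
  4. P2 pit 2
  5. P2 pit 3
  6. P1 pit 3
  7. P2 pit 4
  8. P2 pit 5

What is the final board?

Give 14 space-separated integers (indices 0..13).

Answer: 2 6 5 1 2 6 7 5 1 1 0 0 0 5

Derivation:
Move 1: P2 pit4 -> P1=[4,4,3,5,5,3](0) P2=[3,3,4,2,0,4](1)
Move 2: P1 pit4 -> P1=[4,4,3,5,0,4](1) P2=[4,4,5,2,0,4](1)
Move 3: P1 pit0 -> P1=[0,5,4,6,0,4](6) P2=[4,0,5,2,0,4](1)
Move 4: P2 pit2 -> P1=[1,5,4,6,0,4](6) P2=[4,0,0,3,1,5](2)
Move 5: P2 pit3 -> P1=[1,5,4,6,0,4](6) P2=[4,0,0,0,2,6](3)
Move 6: P1 pit3 -> P1=[1,5,4,0,1,5](7) P2=[5,1,1,0,2,6](3)
Move 7: P2 pit4 -> P1=[1,5,4,0,1,5](7) P2=[5,1,1,0,0,7](4)
Move 8: P2 pit5 -> P1=[2,6,5,1,2,6](7) P2=[5,1,1,0,0,0](5)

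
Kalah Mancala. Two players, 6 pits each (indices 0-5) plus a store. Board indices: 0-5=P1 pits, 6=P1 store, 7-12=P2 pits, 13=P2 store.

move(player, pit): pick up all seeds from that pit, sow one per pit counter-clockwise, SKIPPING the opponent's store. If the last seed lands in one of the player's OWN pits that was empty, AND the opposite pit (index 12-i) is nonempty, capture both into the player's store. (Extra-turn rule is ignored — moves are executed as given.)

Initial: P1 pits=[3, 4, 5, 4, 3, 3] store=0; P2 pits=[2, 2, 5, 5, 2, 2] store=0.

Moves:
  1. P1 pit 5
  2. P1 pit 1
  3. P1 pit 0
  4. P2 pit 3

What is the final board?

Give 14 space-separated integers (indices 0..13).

Answer: 1 2 7 6 4 0 5 0 3 5 0 3 3 1

Derivation:
Move 1: P1 pit5 -> P1=[3,4,5,4,3,0](1) P2=[3,3,5,5,2,2](0)
Move 2: P1 pit1 -> P1=[3,0,6,5,4,0](5) P2=[0,3,5,5,2,2](0)
Move 3: P1 pit0 -> P1=[0,1,7,6,4,0](5) P2=[0,3,5,5,2,2](0)
Move 4: P2 pit3 -> P1=[1,2,7,6,4,0](5) P2=[0,3,5,0,3,3](1)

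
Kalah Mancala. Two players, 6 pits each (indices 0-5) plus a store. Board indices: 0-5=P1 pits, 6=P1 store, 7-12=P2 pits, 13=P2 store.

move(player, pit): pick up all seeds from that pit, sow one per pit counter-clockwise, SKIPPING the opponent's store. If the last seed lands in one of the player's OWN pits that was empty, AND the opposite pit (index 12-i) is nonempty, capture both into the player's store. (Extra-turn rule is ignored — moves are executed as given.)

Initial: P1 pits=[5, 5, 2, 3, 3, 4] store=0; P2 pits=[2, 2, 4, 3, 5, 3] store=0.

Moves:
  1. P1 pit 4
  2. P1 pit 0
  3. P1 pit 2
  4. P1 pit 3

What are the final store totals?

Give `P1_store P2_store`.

Answer: 2 0

Derivation:
Move 1: P1 pit4 -> P1=[5,5,2,3,0,5](1) P2=[3,2,4,3,5,3](0)
Move 2: P1 pit0 -> P1=[0,6,3,4,1,6](1) P2=[3,2,4,3,5,3](0)
Move 3: P1 pit2 -> P1=[0,6,0,5,2,7](1) P2=[3,2,4,3,5,3](0)
Move 4: P1 pit3 -> P1=[0,6,0,0,3,8](2) P2=[4,3,4,3,5,3](0)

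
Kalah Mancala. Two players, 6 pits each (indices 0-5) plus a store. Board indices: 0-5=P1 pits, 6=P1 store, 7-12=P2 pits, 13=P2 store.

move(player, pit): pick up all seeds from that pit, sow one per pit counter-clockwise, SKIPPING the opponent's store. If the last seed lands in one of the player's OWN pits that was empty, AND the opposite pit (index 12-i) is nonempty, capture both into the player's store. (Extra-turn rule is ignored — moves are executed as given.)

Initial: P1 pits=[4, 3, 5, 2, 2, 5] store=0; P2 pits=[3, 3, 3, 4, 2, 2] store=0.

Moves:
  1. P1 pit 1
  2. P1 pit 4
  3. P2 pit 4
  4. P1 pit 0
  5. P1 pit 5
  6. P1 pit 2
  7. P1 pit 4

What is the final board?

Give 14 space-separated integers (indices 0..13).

Move 1: P1 pit1 -> P1=[4,0,6,3,3,5](0) P2=[3,3,3,4,2,2](0)
Move 2: P1 pit4 -> P1=[4,0,6,3,0,6](1) P2=[4,3,3,4,2,2](0)
Move 3: P2 pit4 -> P1=[4,0,6,3,0,6](1) P2=[4,3,3,4,0,3](1)
Move 4: P1 pit0 -> P1=[0,1,7,4,0,6](5) P2=[4,0,3,4,0,3](1)
Move 5: P1 pit5 -> P1=[0,1,7,4,0,0](6) P2=[5,1,4,5,1,3](1)
Move 6: P1 pit2 -> P1=[0,1,0,5,1,1](7) P2=[6,2,5,5,1,3](1)
Move 7: P1 pit4 -> P1=[0,1,0,5,0,2](7) P2=[6,2,5,5,1,3](1)

Answer: 0 1 0 5 0 2 7 6 2 5 5 1 3 1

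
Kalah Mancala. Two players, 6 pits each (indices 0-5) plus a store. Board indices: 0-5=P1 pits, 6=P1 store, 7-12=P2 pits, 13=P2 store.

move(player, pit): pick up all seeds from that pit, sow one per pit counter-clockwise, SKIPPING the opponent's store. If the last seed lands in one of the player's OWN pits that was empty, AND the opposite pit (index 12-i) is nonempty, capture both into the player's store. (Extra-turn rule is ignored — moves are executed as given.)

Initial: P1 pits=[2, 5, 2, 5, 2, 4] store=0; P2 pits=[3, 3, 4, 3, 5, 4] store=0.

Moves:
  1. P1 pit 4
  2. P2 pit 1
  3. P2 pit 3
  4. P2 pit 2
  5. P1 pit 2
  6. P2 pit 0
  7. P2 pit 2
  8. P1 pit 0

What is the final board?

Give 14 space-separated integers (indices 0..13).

Answer: 0 6 1 7 2 5 1 0 1 0 3 8 6 2

Derivation:
Move 1: P1 pit4 -> P1=[2,5,2,5,0,5](1) P2=[3,3,4,3,5,4](0)
Move 2: P2 pit1 -> P1=[2,5,2,5,0,5](1) P2=[3,0,5,4,6,4](0)
Move 3: P2 pit3 -> P1=[3,5,2,5,0,5](1) P2=[3,0,5,0,7,5](1)
Move 4: P2 pit2 -> P1=[4,5,2,5,0,5](1) P2=[3,0,0,1,8,6](2)
Move 5: P1 pit2 -> P1=[4,5,0,6,1,5](1) P2=[3,0,0,1,8,6](2)
Move 6: P2 pit0 -> P1=[4,5,0,6,1,5](1) P2=[0,1,1,2,8,6](2)
Move 7: P2 pit2 -> P1=[4,5,0,6,1,5](1) P2=[0,1,0,3,8,6](2)
Move 8: P1 pit0 -> P1=[0,6,1,7,2,5](1) P2=[0,1,0,3,8,6](2)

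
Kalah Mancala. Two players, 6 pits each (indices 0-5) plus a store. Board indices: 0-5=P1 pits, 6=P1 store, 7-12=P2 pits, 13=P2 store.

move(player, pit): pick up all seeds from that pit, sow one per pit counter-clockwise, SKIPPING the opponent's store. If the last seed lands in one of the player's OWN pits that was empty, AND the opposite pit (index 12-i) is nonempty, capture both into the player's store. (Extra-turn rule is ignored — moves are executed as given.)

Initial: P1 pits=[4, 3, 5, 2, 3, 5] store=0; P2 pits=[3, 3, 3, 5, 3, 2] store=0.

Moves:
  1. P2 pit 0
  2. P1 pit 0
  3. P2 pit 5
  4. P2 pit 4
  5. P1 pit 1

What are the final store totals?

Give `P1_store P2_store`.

Answer: 0 2

Derivation:
Move 1: P2 pit0 -> P1=[4,3,5,2,3,5](0) P2=[0,4,4,6,3,2](0)
Move 2: P1 pit0 -> P1=[0,4,6,3,4,5](0) P2=[0,4,4,6,3,2](0)
Move 3: P2 pit5 -> P1=[1,4,6,3,4,5](0) P2=[0,4,4,6,3,0](1)
Move 4: P2 pit4 -> P1=[2,4,6,3,4,5](0) P2=[0,4,4,6,0,1](2)
Move 5: P1 pit1 -> P1=[2,0,7,4,5,6](0) P2=[0,4,4,6,0,1](2)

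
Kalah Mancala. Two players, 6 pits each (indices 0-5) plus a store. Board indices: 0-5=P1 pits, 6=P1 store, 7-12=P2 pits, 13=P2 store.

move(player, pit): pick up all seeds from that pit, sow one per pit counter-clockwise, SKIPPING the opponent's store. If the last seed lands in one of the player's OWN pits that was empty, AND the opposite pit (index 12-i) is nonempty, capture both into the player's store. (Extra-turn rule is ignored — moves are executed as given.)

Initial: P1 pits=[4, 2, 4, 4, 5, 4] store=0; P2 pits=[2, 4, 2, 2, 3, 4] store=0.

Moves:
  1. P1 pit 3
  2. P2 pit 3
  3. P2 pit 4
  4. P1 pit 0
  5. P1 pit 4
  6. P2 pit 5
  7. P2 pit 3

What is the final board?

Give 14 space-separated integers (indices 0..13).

Move 1: P1 pit3 -> P1=[4,2,4,0,6,5](1) P2=[3,4,2,2,3,4](0)
Move 2: P2 pit3 -> P1=[4,2,4,0,6,5](1) P2=[3,4,2,0,4,5](0)
Move 3: P2 pit4 -> P1=[5,3,4,0,6,5](1) P2=[3,4,2,0,0,6](1)
Move 4: P1 pit0 -> P1=[0,4,5,1,7,6](1) P2=[3,4,2,0,0,6](1)
Move 5: P1 pit4 -> P1=[0,4,5,1,0,7](2) P2=[4,5,3,1,1,6](1)
Move 6: P2 pit5 -> P1=[1,5,6,2,1,7](2) P2=[4,5,3,1,1,0](2)
Move 7: P2 pit3 -> P1=[1,5,6,2,1,7](2) P2=[4,5,3,0,2,0](2)

Answer: 1 5 6 2 1 7 2 4 5 3 0 2 0 2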